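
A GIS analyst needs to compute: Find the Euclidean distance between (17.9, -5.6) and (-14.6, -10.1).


dx=-32.5, dy=-4.5
d^2 = (-32.5)^2 + (-4.5)^2 = 1076.5
d = sqrt(1076.5) = 32.8101

32.8101


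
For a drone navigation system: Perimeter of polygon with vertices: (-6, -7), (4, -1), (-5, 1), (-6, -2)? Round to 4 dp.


Sides: (-6, -7)->(4, -1): sqrt(136) = 11.661904, (4, -1)->(-5, 1): sqrt(85) = 9.219544, (-5, 1)->(-6, -2): sqrt(10) = 3.162278, (-6, -2)->(-6, -7): sqrt(25) = 5
Sum = 29.043726
Perimeter = 29.0437

29.0437


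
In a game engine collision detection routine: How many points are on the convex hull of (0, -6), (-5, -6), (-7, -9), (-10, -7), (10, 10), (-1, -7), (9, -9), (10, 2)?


Convex hull vertices (CCW): (-10, -7), (-7, -9), (9, -9), (10, 2), (10, 10)
Count = 5

5


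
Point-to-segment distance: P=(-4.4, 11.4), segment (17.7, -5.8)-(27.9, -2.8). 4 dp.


Project P onto AB: t = 0 (clamped to [0,1])
Closest point on segment: (17.7, -5.8)
Distance: 28.0045

28.0045


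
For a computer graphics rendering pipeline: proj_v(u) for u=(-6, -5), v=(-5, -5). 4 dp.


u.v = 55, |v| = sqrt(50) = 7.0711
Scalar projection = u.v / |v| = 55 / sqrt(50) = 7.7782

7.7782


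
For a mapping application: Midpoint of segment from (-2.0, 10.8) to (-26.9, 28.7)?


M = (((-2)+(-26.9))/2, (10.8+28.7)/2)
= (-14.45, 19.75)

(-14.45, 19.75)


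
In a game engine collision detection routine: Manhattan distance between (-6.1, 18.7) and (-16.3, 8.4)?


|(-6.1)-(-16.3)| + |18.7-8.4| = 10.2 + 10.3 = 20.5

20.5


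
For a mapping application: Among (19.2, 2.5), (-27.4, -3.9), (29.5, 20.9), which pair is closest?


d(P0,P1) = 47.0374, d(P0,P2) = 21.0867, d(P1,P2) = 62.0697
Closest: P0 and P2

Closest pair: (19.2, 2.5) and (29.5, 20.9), distance = 21.0867


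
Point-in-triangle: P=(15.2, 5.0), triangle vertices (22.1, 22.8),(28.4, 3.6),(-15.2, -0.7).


Cross products: AB x AP = -244.62, BC x BP = -117.8, CA x CP = -501.79
All same sign? yes

Yes, inside


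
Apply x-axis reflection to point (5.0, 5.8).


Reflection over x-axis: (x,y) -> (x,-y)
(5, 5.8) -> (5, -5.8)

(5, -5.8)


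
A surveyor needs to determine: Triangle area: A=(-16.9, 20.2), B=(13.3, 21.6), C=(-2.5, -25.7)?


Area = |x_A(y_B-y_C) + x_B(y_C-y_A) + x_C(y_A-y_B)|/2
= |(-799.37) + (-610.47) + 3.5|/2
= 1406.34/2 = 703.17

703.17


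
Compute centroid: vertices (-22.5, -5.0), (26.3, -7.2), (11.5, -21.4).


Centroid = ((x_A+x_B+x_C)/3, (y_A+y_B+y_C)/3)
= (((-22.5)+26.3+11.5)/3, ((-5)+(-7.2)+(-21.4))/3)
= (5.1, -11.2)

(5.1, -11.2)


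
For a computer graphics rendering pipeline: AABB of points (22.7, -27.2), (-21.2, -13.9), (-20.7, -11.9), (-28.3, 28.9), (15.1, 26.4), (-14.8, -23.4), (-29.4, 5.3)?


x range: [-29.4, 22.7]
y range: [-27.2, 28.9]
Bounding box: (-29.4,-27.2) to (22.7,28.9)

(-29.4,-27.2) to (22.7,28.9)


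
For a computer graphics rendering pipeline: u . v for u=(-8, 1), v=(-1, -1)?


u . v = u_x*v_x + u_y*v_y = (-8)*(-1) + 1*(-1)
= 8 + (-1) = 7

7


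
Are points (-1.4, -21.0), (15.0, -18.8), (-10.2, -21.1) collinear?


Cross product: (15-(-1.4))*((-21.1)-(-21)) - ((-18.8)-(-21))*((-10.2)-(-1.4))
= 17.72

No, not collinear


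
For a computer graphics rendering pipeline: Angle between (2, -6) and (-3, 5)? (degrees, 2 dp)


u.v = -36, |u| = sqrt(40) = 6.3246, |v| = sqrt(34) = 5.831
cos(theta) = u.v/(|u||v|) = -36/sqrt(1360) = -0.976187
theta = acos(-0.976187) = 167.47 degrees

167.47 degrees


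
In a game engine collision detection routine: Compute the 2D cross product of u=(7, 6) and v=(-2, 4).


u x v = u_x*v_y - u_y*v_x = 7*4 - 6*(-2)
= 28 - (-12) = 40

40


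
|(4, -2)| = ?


|u| = sqrt(4^2 + (-2)^2) = sqrt(20) = 4.4721

4.4721


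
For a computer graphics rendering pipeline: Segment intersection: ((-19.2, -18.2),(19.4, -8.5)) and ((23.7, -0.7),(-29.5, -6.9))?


Cross products: d1=665.02, d2=388.3, d3=259.37, d4=536.09
d1*d2 < 0 and d3*d4 < 0? no

No, they don't intersect


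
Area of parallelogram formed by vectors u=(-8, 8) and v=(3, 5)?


|u x v| = |(-8)*5 - 8*3|
= |(-40) - 24| = 64

64


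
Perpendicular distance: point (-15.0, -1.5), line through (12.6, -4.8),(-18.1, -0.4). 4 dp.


|cross product| = 20.13
|line direction| = sqrt(961.85) = 31.0137
Distance = 20.13/sqrt(961.85) = 0.6491

0.6491


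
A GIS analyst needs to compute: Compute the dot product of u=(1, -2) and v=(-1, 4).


u . v = u_x*v_x + u_y*v_y = 1*(-1) + (-2)*4
= (-1) + (-8) = -9

-9


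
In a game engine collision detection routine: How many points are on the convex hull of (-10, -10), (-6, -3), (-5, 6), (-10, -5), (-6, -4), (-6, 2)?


Convex hull vertices (CCW): (-10, -10), (-6, -4), (-5, 6), (-10, -5)
Count = 4

4


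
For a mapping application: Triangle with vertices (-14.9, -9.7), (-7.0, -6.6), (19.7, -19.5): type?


Side lengths squared: AB^2=72.02, BC^2=879.3, CA^2=1293.2
Sorted: [72.02, 879.3, 1293.2]
By sides: Scalene, By angles: Obtuse

Scalene, Obtuse


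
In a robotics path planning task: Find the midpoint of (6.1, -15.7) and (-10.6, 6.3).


M = ((6.1+(-10.6))/2, ((-15.7)+6.3)/2)
= (-2.25, -4.7)

(-2.25, -4.7)


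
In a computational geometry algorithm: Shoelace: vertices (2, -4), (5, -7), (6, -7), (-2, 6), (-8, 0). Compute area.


Shoelace sum: (2*(-7) - 5*(-4)) + (5*(-7) - 6*(-7)) + (6*6 - (-2)*(-7)) + ((-2)*0 - (-8)*6) + ((-8)*(-4) - 2*0)
= 115
Area = |115|/2 = 57.5

57.5


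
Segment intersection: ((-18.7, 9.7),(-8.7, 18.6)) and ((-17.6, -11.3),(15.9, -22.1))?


Cross products: d1=691.62, d2=1097.77, d3=-219.79, d4=-625.94
d1*d2 < 0 and d3*d4 < 0? no

No, they don't intersect


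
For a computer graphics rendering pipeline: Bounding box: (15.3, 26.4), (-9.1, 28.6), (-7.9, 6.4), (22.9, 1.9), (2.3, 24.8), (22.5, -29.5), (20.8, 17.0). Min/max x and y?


x range: [-9.1, 22.9]
y range: [-29.5, 28.6]
Bounding box: (-9.1,-29.5) to (22.9,28.6)

(-9.1,-29.5) to (22.9,28.6)


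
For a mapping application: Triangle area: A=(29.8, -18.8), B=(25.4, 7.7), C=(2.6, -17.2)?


Area = |x_A(y_B-y_C) + x_B(y_C-y_A) + x_C(y_A-y_B)|/2
= |742.02 + 40.64 + (-68.9)|/2
= 713.76/2 = 356.88

356.88


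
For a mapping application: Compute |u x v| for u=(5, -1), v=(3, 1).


|u x v| = |5*1 - (-1)*3|
= |5 - (-3)| = 8

8


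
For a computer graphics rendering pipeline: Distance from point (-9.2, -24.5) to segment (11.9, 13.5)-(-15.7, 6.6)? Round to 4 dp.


Project P onto AB: t = 1 (clamped to [0,1])
Closest point on segment: (-15.7, 6.6)
Distance: 31.772

31.772


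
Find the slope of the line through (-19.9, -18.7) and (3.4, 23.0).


slope = (y2-y1)/(x2-x1) = (23-(-18.7))/(3.4-(-19.9)) = 41.7/23.3 = 1.7897

1.7897


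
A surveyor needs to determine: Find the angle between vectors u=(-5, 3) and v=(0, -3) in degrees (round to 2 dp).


u.v = -9, |u| = sqrt(34) = 5.831, |v| = sqrt(9) = 3
cos(theta) = u.v/(|u||v|) = -9/sqrt(306) = -0.514496
theta = acos(-0.514496) = 120.96 degrees

120.96 degrees


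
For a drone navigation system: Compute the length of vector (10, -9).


|u| = sqrt(10^2 + (-9)^2) = sqrt(181) = 13.4536

13.4536


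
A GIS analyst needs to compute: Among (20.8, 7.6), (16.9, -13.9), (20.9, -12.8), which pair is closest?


d(P0,P1) = 21.8509, d(P0,P2) = 20.4002, d(P1,P2) = 4.1485
Closest: P1 and P2

Closest pair: (16.9, -13.9) and (20.9, -12.8), distance = 4.1485


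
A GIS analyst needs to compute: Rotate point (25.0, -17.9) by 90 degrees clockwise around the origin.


90° CW: (x,y) -> (y, -x)
(25,-17.9) -> (-17.9, -25)

(-17.9, -25)


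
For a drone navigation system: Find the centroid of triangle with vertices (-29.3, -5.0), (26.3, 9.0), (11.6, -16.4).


Centroid = ((x_A+x_B+x_C)/3, (y_A+y_B+y_C)/3)
= (((-29.3)+26.3+11.6)/3, ((-5)+9+(-16.4))/3)
= (2.8667, -4.1333)

(2.8667, -4.1333)


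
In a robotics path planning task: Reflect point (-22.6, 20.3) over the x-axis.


Reflection over x-axis: (x,y) -> (x,-y)
(-22.6, 20.3) -> (-22.6, -20.3)

(-22.6, -20.3)


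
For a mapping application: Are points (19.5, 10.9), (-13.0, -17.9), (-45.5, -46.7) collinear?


Cross product: ((-13)-19.5)*((-46.7)-10.9) - ((-17.9)-10.9)*((-45.5)-19.5)
= 0

Yes, collinear


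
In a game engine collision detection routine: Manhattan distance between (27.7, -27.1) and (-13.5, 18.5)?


|27.7-(-13.5)| + |(-27.1)-18.5| = 41.2 + 45.6 = 86.8

86.8


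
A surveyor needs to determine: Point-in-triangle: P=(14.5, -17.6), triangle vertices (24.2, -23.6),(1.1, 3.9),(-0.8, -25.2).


Cross products: AB x AP = 128.15, BC x BP = 430.79, CA x CP = 165.52
All same sign? yes

Yes, inside


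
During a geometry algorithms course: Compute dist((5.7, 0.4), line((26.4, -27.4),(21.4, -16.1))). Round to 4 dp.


|cross product| = 94.91
|line direction| = sqrt(152.69) = 12.3568
Distance = 94.91/sqrt(152.69) = 7.6808

7.6808


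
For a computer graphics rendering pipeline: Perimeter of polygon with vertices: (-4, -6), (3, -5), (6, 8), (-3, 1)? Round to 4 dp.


Sides: (-4, -6)->(3, -5): sqrt(50) = 7.071068, (3, -5)->(6, 8): sqrt(178) = 13.341664, (6, 8)->(-3, 1): sqrt(130) = 11.401754, (-3, 1)->(-4, -6): sqrt(50) = 7.071068
Sum = 38.885554
Perimeter = 38.8856

38.8856


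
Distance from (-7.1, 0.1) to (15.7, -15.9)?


dx=22.8, dy=-16
d^2 = 22.8^2 + (-16)^2 = 775.84
d = sqrt(775.84) = 27.8539

27.8539


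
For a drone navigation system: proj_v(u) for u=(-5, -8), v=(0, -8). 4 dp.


u.v = 64, |v| = sqrt(64) = 8
Scalar projection = u.v / |v| = 64 / sqrt(64) = 8

8


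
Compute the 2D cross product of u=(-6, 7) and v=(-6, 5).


u x v = u_x*v_y - u_y*v_x = (-6)*5 - 7*(-6)
= (-30) - (-42) = 12

12


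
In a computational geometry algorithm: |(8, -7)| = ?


|u| = sqrt(8^2 + (-7)^2) = sqrt(113) = 10.6301

10.6301


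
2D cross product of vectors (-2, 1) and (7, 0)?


u x v = u_x*v_y - u_y*v_x = (-2)*0 - 1*7
= 0 - 7 = -7

-7


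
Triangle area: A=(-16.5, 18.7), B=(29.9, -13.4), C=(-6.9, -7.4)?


Area = |x_A(y_B-y_C) + x_B(y_C-y_A) + x_C(y_A-y_B)|/2
= |99 + (-780.39) + (-221.49)|/2
= 902.88/2 = 451.44

451.44


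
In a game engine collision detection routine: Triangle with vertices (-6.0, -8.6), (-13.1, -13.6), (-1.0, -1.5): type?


Side lengths squared: AB^2=75.41, BC^2=292.82, CA^2=75.41
Sorted: [75.41, 75.41, 292.82]
By sides: Isosceles, By angles: Obtuse

Isosceles, Obtuse


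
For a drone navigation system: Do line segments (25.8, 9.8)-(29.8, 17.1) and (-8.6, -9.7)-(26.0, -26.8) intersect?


Cross products: d1=1262.94, d2=1583.92, d3=173.12, d4=-147.86
d1*d2 < 0 and d3*d4 < 0? no

No, they don't intersect


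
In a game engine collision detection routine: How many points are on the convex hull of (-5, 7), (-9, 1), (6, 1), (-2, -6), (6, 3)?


Convex hull vertices (CCW): (-9, 1), (-2, -6), (6, 1), (6, 3), (-5, 7)
Count = 5

5


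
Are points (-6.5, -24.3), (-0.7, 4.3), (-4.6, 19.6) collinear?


Cross product: ((-0.7)-(-6.5))*(19.6-(-24.3)) - (4.3-(-24.3))*((-4.6)-(-6.5))
= 200.28

No, not collinear


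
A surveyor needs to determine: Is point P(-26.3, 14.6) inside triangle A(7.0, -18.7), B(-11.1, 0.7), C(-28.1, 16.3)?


Cross products: AB x AP = 43.29, BC x BP = 0.82, CA x CP = 3.33
All same sign? yes

Yes, inside


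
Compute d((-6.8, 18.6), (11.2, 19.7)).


dx=18, dy=1.1
d^2 = 18^2 + 1.1^2 = 325.21
d = sqrt(325.21) = 18.0336

18.0336


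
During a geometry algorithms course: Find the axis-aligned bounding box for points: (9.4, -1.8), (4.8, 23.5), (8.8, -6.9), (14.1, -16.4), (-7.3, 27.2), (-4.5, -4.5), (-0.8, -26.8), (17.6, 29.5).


x range: [-7.3, 17.6]
y range: [-26.8, 29.5]
Bounding box: (-7.3,-26.8) to (17.6,29.5)

(-7.3,-26.8) to (17.6,29.5)


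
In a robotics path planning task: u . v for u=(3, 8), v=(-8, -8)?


u . v = u_x*v_x + u_y*v_y = 3*(-8) + 8*(-8)
= (-24) + (-64) = -88

-88


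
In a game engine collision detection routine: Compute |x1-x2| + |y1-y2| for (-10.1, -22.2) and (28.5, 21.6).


|(-10.1)-28.5| + |(-22.2)-21.6| = 38.6 + 43.8 = 82.4

82.4


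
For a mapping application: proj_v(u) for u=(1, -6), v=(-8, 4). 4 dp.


u.v = -32, |v| = sqrt(80) = 8.9443
Scalar projection = u.v / |v| = -32 / sqrt(80) = -3.5777

-3.5777


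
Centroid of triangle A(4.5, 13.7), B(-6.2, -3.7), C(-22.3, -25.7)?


Centroid = ((x_A+x_B+x_C)/3, (y_A+y_B+y_C)/3)
= ((4.5+(-6.2)+(-22.3))/3, (13.7+(-3.7)+(-25.7))/3)
= (-8, -5.2333)

(-8, -5.2333)


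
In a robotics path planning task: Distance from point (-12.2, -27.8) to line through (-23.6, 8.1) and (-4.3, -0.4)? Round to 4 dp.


|cross product| = 595.97
|line direction| = sqrt(444.74) = 21.0889
Distance = 595.97/sqrt(444.74) = 28.2599

28.2599


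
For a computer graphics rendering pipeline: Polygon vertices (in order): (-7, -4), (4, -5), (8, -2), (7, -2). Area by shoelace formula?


Shoelace sum: ((-7)*(-5) - 4*(-4)) + (4*(-2) - 8*(-5)) + (8*(-2) - 7*(-2)) + (7*(-4) - (-7)*(-2))
= 39
Area = |39|/2 = 19.5

19.5


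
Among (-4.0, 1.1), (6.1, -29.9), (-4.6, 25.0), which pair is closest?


d(P0,P1) = 32.6038, d(P0,P2) = 23.9075, d(P1,P2) = 55.933
Closest: P0 and P2

Closest pair: (-4.0, 1.1) and (-4.6, 25.0), distance = 23.9075


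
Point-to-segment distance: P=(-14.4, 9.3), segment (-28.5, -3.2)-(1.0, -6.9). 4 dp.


Project P onto AB: t = 0.4182 (clamped to [0,1])
Closest point on segment: (-16.1619, -4.7475)
Distance: 14.1576

14.1576


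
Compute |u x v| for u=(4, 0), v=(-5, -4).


|u x v| = |4*(-4) - 0*(-5)|
= |(-16) - 0| = 16

16


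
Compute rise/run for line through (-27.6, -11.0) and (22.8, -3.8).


slope = (y2-y1)/(x2-x1) = ((-3.8)-(-11))/(22.8-(-27.6)) = 7.2/50.4 = 0.1429

0.1429


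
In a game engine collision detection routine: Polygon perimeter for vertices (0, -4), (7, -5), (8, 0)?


Sides: (0, -4)->(7, -5): sqrt(50) = 7.071068, (7, -5)->(8, 0): sqrt(26) = 5.09902, (8, 0)->(0, -4): sqrt(80) = 8.944272
Sum = 21.11436
Perimeter = 21.1144

21.1144


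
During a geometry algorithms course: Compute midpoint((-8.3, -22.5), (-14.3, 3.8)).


M = (((-8.3)+(-14.3))/2, ((-22.5)+3.8)/2)
= (-11.3, -9.35)

(-11.3, -9.35)


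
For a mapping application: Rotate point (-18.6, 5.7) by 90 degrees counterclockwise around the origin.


90° CCW: (x,y) -> (-y, x)
(-18.6,5.7) -> (-5.7, -18.6)

(-5.7, -18.6)


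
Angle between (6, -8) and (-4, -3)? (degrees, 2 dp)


u.v = 0, |u| = sqrt(100) = 10, |v| = sqrt(25) = 5
cos(theta) = u.v/(|u||v|) = 0/sqrt(2500) = 0
theta = acos(0) = 90 degrees

90 degrees


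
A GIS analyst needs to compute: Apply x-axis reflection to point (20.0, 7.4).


Reflection over x-axis: (x,y) -> (x,-y)
(20, 7.4) -> (20, -7.4)

(20, -7.4)


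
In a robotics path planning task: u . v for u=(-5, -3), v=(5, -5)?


u . v = u_x*v_x + u_y*v_y = (-5)*5 + (-3)*(-5)
= (-25) + 15 = -10

-10


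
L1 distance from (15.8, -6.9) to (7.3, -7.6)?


|15.8-7.3| + |(-6.9)-(-7.6)| = 8.5 + 0.7 = 9.2

9.2


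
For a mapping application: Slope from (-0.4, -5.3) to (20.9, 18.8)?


slope = (y2-y1)/(x2-x1) = (18.8-(-5.3))/(20.9-(-0.4)) = 24.1/21.3 = 1.1315

1.1315


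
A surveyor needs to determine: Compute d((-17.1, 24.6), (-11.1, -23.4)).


dx=6, dy=-48
d^2 = 6^2 + (-48)^2 = 2340
d = sqrt(2340) = 48.3735

48.3735


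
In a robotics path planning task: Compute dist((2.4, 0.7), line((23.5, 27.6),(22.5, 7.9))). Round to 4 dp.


|cross product| = 388.77
|line direction| = sqrt(389.09) = 19.7254
Distance = 388.77/sqrt(389.09) = 19.7091

19.7091


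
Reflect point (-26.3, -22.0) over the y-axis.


Reflection over y-axis: (x,y) -> (-x,y)
(-26.3, -22) -> (26.3, -22)

(26.3, -22)


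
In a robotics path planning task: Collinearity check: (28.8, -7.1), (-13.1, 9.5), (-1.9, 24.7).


Cross product: ((-13.1)-28.8)*(24.7-(-7.1)) - (9.5-(-7.1))*((-1.9)-28.8)
= -822.8

No, not collinear


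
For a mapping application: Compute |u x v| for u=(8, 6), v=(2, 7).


|u x v| = |8*7 - 6*2|
= |56 - 12| = 44

44


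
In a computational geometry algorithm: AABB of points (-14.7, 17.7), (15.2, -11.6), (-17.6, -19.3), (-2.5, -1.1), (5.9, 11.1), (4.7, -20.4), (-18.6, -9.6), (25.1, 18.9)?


x range: [-18.6, 25.1]
y range: [-20.4, 18.9]
Bounding box: (-18.6,-20.4) to (25.1,18.9)

(-18.6,-20.4) to (25.1,18.9)


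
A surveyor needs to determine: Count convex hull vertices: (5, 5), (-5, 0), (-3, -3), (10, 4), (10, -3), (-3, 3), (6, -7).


Convex hull vertices (CCW): (-5, 0), (-3, -3), (6, -7), (10, -3), (10, 4), (5, 5), (-3, 3)
Count = 7

7


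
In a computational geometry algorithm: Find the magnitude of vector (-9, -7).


|u| = sqrt((-9)^2 + (-7)^2) = sqrt(130) = 11.4018

11.4018


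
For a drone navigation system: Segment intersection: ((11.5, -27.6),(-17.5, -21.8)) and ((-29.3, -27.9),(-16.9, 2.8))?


Cross products: d1=-1248.84, d2=-286.62, d3=245.34, d4=-716.88
d1*d2 < 0 and d3*d4 < 0? no

No, they don't intersect


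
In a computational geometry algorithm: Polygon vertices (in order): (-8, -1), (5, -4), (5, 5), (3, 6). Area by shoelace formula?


Shoelace sum: ((-8)*(-4) - 5*(-1)) + (5*5 - 5*(-4)) + (5*6 - 3*5) + (3*(-1) - (-8)*6)
= 142
Area = |142|/2 = 71

71


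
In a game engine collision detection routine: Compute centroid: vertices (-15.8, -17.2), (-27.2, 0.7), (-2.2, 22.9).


Centroid = ((x_A+x_B+x_C)/3, (y_A+y_B+y_C)/3)
= (((-15.8)+(-27.2)+(-2.2))/3, ((-17.2)+0.7+22.9)/3)
= (-15.0667, 2.1333)

(-15.0667, 2.1333)


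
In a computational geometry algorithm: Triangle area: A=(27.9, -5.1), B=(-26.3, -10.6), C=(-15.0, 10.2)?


Area = |x_A(y_B-y_C) + x_B(y_C-y_A) + x_C(y_A-y_B)|/2
= |(-580.32) + (-402.39) + (-82.5)|/2
= 1065.21/2 = 532.605

532.605


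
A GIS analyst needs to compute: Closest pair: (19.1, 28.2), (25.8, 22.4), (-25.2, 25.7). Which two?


d(P0,P1) = 8.8617, d(P0,P2) = 44.3705, d(P1,P2) = 51.1067
Closest: P0 and P1

Closest pair: (19.1, 28.2) and (25.8, 22.4), distance = 8.8617


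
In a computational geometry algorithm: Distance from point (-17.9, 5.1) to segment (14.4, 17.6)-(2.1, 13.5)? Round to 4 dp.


Project P onto AB: t = 1 (clamped to [0,1])
Closest point on segment: (2.1, 13.5)
Distance: 21.6924

21.6924


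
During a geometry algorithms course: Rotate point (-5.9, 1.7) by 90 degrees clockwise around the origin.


90° CW: (x,y) -> (y, -x)
(-5.9,1.7) -> (1.7, 5.9)

(1.7, 5.9)


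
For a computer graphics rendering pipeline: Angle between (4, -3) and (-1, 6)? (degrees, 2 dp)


u.v = -22, |u| = sqrt(25) = 5, |v| = sqrt(37) = 6.0828
cos(theta) = u.v/(|u||v|) = -22/sqrt(925) = -0.723356
theta = acos(-0.723356) = 136.33 degrees

136.33 degrees


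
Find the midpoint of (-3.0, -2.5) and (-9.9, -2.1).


M = (((-3)+(-9.9))/2, ((-2.5)+(-2.1))/2)
= (-6.45, -2.3)

(-6.45, -2.3)


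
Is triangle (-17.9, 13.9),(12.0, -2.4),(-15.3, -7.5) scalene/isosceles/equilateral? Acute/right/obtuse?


Side lengths squared: AB^2=1159.7, BC^2=771.3, CA^2=464.72
Sorted: [464.72, 771.3, 1159.7]
By sides: Scalene, By angles: Acute

Scalene, Acute


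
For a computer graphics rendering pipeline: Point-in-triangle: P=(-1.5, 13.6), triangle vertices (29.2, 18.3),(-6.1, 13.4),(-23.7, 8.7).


Cross products: AB x AP = 15.48, BC x BP = 18.1, CA x CP = 46.09
All same sign? yes

Yes, inside


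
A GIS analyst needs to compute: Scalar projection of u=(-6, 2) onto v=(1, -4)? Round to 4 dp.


u.v = -14, |v| = sqrt(17) = 4.1231
Scalar projection = u.v / |v| = -14 / sqrt(17) = -3.3955

-3.3955


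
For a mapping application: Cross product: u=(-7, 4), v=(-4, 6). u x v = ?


u x v = u_x*v_y - u_y*v_x = (-7)*6 - 4*(-4)
= (-42) - (-16) = -26

-26


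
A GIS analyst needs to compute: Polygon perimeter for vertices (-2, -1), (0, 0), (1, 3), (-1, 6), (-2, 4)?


Sides: (-2, -1)->(0, 0): sqrt(5) = 2.236068, (0, 0)->(1, 3): sqrt(10) = 3.162278, (1, 3)->(-1, 6): sqrt(13) = 3.605551, (-1, 6)->(-2, 4): sqrt(5) = 2.236068, (-2, 4)->(-2, -1): sqrt(25) = 5
Sum = 16.239965
Perimeter = 16.24

16.24


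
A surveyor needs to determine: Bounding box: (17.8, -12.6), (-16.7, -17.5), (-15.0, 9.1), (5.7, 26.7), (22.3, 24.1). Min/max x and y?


x range: [-16.7, 22.3]
y range: [-17.5, 26.7]
Bounding box: (-16.7,-17.5) to (22.3,26.7)

(-16.7,-17.5) to (22.3,26.7)


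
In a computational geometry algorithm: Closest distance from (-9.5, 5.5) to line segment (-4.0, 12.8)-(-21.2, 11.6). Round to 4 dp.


Project P onto AB: t = 0.3477 (clamped to [0,1])
Closest point on segment: (-9.9802, 12.3828)
Distance: 6.8995

6.8995


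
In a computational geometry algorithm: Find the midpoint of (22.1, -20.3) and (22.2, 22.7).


M = ((22.1+22.2)/2, ((-20.3)+22.7)/2)
= (22.15, 1.2)

(22.15, 1.2)


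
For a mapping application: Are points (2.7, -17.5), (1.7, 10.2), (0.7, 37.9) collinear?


Cross product: (1.7-2.7)*(37.9-(-17.5)) - (10.2-(-17.5))*(0.7-2.7)
= 0

Yes, collinear


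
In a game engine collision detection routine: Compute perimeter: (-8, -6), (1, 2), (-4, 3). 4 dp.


Sides: (-8, -6)->(1, 2): sqrt(145) = 12.041595, (1, 2)->(-4, 3): sqrt(26) = 5.09902, (-4, 3)->(-8, -6): sqrt(97) = 9.848858
Sum = 26.989473
Perimeter = 26.9895

26.9895


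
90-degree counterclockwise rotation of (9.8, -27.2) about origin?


90° CCW: (x,y) -> (-y, x)
(9.8,-27.2) -> (27.2, 9.8)

(27.2, 9.8)


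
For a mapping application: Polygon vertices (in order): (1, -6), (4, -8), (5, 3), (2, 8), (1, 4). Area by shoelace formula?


Shoelace sum: (1*(-8) - 4*(-6)) + (4*3 - 5*(-8)) + (5*8 - 2*3) + (2*4 - 1*8) + (1*(-6) - 1*4)
= 92
Area = |92|/2 = 46

46


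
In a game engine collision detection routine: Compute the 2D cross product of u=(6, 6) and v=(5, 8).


u x v = u_x*v_y - u_y*v_x = 6*8 - 6*5
= 48 - 30 = 18

18


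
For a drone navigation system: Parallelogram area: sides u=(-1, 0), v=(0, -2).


|u x v| = |(-1)*(-2) - 0*0|
= |2 - 0| = 2

2


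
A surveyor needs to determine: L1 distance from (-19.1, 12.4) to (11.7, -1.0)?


|(-19.1)-11.7| + |12.4-(-1)| = 30.8 + 13.4 = 44.2

44.2


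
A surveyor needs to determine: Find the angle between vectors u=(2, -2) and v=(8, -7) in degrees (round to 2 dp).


u.v = 30, |u| = sqrt(8) = 2.8284, |v| = sqrt(113) = 10.6301
cos(theta) = u.v/(|u||v|) = 30/sqrt(904) = 0.997785
theta = acos(0.997785) = 3.81 degrees

3.81 degrees


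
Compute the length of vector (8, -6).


|u| = sqrt(8^2 + (-6)^2) = sqrt(100) = 10

10


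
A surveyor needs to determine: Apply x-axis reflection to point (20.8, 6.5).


Reflection over x-axis: (x,y) -> (x,-y)
(20.8, 6.5) -> (20.8, -6.5)

(20.8, -6.5)


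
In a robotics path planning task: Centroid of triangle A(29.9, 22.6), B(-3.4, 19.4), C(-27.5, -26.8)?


Centroid = ((x_A+x_B+x_C)/3, (y_A+y_B+y_C)/3)
= ((29.9+(-3.4)+(-27.5))/3, (22.6+19.4+(-26.8))/3)
= (-0.3333, 5.0667)

(-0.3333, 5.0667)


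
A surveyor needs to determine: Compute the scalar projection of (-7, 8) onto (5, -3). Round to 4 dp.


u.v = -59, |v| = sqrt(34) = 5.831
Scalar projection = u.v / |v| = -59 / sqrt(34) = -10.1184

-10.1184


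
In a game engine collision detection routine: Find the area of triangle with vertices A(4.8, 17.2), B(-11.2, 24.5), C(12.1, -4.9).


Area = |x_A(y_B-y_C) + x_B(y_C-y_A) + x_C(y_A-y_B)|/2
= |141.12 + 247.52 + (-88.33)|/2
= 300.31/2 = 150.155

150.155


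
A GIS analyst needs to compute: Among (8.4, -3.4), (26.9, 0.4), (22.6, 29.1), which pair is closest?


d(P0,P1) = 18.8862, d(P0,P2) = 35.4667, d(P1,P2) = 29.0203
Closest: P0 and P1

Closest pair: (8.4, -3.4) and (26.9, 0.4), distance = 18.8862


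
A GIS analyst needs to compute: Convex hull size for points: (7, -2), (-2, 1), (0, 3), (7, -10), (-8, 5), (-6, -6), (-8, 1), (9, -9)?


Convex hull vertices (CCW): (-8, 1), (-6, -6), (7, -10), (9, -9), (7, -2), (0, 3), (-8, 5)
Count = 7

7


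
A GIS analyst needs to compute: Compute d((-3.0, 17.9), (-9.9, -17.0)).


dx=-6.9, dy=-34.9
d^2 = (-6.9)^2 + (-34.9)^2 = 1265.62
d = sqrt(1265.62) = 35.5756

35.5756


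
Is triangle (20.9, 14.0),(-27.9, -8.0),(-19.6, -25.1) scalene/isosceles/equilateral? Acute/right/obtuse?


Side lengths squared: AB^2=2865.44, BC^2=361.3, CA^2=3169.06
Sorted: [361.3, 2865.44, 3169.06]
By sides: Scalene, By angles: Acute

Scalene, Acute


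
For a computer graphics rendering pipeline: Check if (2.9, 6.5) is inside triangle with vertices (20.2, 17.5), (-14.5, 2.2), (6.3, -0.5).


Cross products: AB x AP = 117.01, BC x BP = 136.42, CA x CP = 158.5
All same sign? yes

Yes, inside


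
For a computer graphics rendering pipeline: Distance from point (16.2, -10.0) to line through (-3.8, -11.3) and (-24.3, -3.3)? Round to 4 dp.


|cross product| = 186.65
|line direction| = sqrt(484.25) = 22.0057
Distance = 186.65/sqrt(484.25) = 8.4819

8.4819


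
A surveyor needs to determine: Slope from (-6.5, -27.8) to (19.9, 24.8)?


slope = (y2-y1)/(x2-x1) = (24.8-(-27.8))/(19.9-(-6.5)) = 52.6/26.4 = 1.9924

1.9924


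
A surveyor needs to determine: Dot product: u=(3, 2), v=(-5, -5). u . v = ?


u . v = u_x*v_x + u_y*v_y = 3*(-5) + 2*(-5)
= (-15) + (-10) = -25

-25


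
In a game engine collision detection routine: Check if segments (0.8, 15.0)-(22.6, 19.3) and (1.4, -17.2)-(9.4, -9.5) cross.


Cross products: d1=262.22, d2=128.76, d3=-704.54, d4=-571.08
d1*d2 < 0 and d3*d4 < 0? no

No, they don't intersect


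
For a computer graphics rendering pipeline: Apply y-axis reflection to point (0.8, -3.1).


Reflection over y-axis: (x,y) -> (-x,y)
(0.8, -3.1) -> (-0.8, -3.1)

(-0.8, -3.1)


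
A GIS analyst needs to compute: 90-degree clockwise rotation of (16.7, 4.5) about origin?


90° CW: (x,y) -> (y, -x)
(16.7,4.5) -> (4.5, -16.7)

(4.5, -16.7)


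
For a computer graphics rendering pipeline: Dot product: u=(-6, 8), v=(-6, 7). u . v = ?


u . v = u_x*v_x + u_y*v_y = (-6)*(-6) + 8*7
= 36 + 56 = 92

92


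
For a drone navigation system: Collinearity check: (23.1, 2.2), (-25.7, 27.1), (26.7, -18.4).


Cross product: ((-25.7)-23.1)*((-18.4)-2.2) - (27.1-2.2)*(26.7-23.1)
= 915.64

No, not collinear


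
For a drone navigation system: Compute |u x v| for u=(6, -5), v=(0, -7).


|u x v| = |6*(-7) - (-5)*0|
= |(-42) - 0| = 42

42


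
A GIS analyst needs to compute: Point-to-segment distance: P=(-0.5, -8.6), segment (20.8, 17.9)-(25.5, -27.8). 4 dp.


Project P onto AB: t = 0.5264 (clamped to [0,1])
Closest point on segment: (23.2739, -6.155)
Distance: 23.8993

23.8993


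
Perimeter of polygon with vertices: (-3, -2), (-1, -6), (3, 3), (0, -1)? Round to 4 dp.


Sides: (-3, -2)->(-1, -6): sqrt(20) = 4.472136, (-1, -6)->(3, 3): sqrt(97) = 9.848858, (3, 3)->(0, -1): sqrt(25) = 5, (0, -1)->(-3, -2): sqrt(10) = 3.162278
Sum = 22.483272
Perimeter = 22.4833

22.4833


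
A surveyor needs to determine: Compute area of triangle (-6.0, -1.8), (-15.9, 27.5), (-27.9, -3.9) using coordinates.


Area = |x_A(y_B-y_C) + x_B(y_C-y_A) + x_C(y_A-y_B)|/2
= |(-188.4) + 33.39 + 817.47|/2
= 662.46/2 = 331.23

331.23


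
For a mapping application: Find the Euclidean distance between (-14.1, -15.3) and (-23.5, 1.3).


dx=-9.4, dy=16.6
d^2 = (-9.4)^2 + 16.6^2 = 363.92
d = sqrt(363.92) = 19.0767

19.0767


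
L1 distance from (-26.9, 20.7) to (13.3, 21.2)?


|(-26.9)-13.3| + |20.7-21.2| = 40.2 + 0.5 = 40.7

40.7


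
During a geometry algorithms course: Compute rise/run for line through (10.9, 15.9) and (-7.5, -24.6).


slope = (y2-y1)/(x2-x1) = ((-24.6)-15.9)/((-7.5)-10.9) = (-40.5)/(-18.4) = 2.2011

2.2011


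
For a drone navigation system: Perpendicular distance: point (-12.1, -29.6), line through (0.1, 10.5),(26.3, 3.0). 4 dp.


|cross product| = 1142.12
|line direction| = sqrt(742.69) = 27.2523
Distance = 1142.12/sqrt(742.69) = 41.9091

41.9091


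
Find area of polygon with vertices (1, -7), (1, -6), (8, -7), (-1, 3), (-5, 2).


Shoelace sum: (1*(-6) - 1*(-7)) + (1*(-7) - 8*(-6)) + (8*3 - (-1)*(-7)) + ((-1)*2 - (-5)*3) + ((-5)*(-7) - 1*2)
= 105
Area = |105|/2 = 52.5

52.5


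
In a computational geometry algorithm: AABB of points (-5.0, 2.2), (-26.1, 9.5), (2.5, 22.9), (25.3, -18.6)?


x range: [-26.1, 25.3]
y range: [-18.6, 22.9]
Bounding box: (-26.1,-18.6) to (25.3,22.9)

(-26.1,-18.6) to (25.3,22.9)


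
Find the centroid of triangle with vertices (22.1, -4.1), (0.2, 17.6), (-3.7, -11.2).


Centroid = ((x_A+x_B+x_C)/3, (y_A+y_B+y_C)/3)
= ((22.1+0.2+(-3.7))/3, ((-4.1)+17.6+(-11.2))/3)
= (6.2, 0.7667)

(6.2, 0.7667)


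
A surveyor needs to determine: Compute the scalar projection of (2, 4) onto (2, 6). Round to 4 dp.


u.v = 28, |v| = sqrt(40) = 6.3246
Scalar projection = u.v / |v| = 28 / sqrt(40) = 4.4272

4.4272


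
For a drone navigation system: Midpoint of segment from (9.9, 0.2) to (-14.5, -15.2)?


M = ((9.9+(-14.5))/2, (0.2+(-15.2))/2)
= (-2.3, -7.5)

(-2.3, -7.5)


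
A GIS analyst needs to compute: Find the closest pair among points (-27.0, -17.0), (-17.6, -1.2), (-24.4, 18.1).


d(P0,P1) = 18.3848, d(P0,P2) = 35.1962, d(P1,P2) = 20.4629
Closest: P0 and P1

Closest pair: (-27.0, -17.0) and (-17.6, -1.2), distance = 18.3848


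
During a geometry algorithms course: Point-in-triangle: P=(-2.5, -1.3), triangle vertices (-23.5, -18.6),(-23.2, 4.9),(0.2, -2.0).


Cross products: AB x AP = -488.31, BC x BP = -2.25, CA x CP = -61.41
All same sign? yes

Yes, inside


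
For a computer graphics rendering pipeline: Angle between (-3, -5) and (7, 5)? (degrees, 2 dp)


u.v = -46, |u| = sqrt(34) = 5.831, |v| = sqrt(74) = 8.6023
cos(theta) = u.v/(|u||v|) = -46/sqrt(2516) = -0.91707
theta = acos(-0.91707) = 156.5 degrees

156.5 degrees


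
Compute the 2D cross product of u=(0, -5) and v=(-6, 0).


u x v = u_x*v_y - u_y*v_x = 0*0 - (-5)*(-6)
= 0 - 30 = -30

-30


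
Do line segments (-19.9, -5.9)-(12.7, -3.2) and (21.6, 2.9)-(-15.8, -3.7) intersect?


Cross products: d1=55.22, d2=169.4, d3=174.83, d4=60.65
d1*d2 < 0 and d3*d4 < 0? no

No, they don't intersect


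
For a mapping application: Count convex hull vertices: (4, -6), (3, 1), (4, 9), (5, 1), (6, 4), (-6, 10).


Convex hull vertices (CCW): (-6, 10), (4, -6), (6, 4), (4, 9)
Count = 4

4


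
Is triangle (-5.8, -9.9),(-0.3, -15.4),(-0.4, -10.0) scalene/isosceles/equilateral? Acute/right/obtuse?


Side lengths squared: AB^2=60.5, BC^2=29.17, CA^2=29.17
Sorted: [29.17, 29.17, 60.5]
By sides: Isosceles, By angles: Obtuse

Isosceles, Obtuse


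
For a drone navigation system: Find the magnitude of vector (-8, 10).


|u| = sqrt((-8)^2 + 10^2) = sqrt(164) = 12.8062

12.8062


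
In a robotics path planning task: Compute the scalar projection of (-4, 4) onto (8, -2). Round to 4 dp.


u.v = -40, |v| = sqrt(68) = 8.2462
Scalar projection = u.v / |v| = -40 / sqrt(68) = -4.8507

-4.8507


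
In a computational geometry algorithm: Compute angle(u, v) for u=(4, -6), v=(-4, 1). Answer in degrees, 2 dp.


u.v = -22, |u| = sqrt(52) = 7.2111, |v| = sqrt(17) = 4.1231
cos(theta) = u.v/(|u||v|) = -22/sqrt(884) = -0.73994
theta = acos(-0.73994) = 137.73 degrees

137.73 degrees


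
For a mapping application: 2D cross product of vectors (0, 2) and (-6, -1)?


u x v = u_x*v_y - u_y*v_x = 0*(-1) - 2*(-6)
= 0 - (-12) = 12

12


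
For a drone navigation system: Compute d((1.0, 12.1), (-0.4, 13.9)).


dx=-1.4, dy=1.8
d^2 = (-1.4)^2 + 1.8^2 = 5.2
d = sqrt(5.2) = 2.2804

2.2804


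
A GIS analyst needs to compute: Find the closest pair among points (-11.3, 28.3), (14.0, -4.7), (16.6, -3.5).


d(P0,P1) = 41.5823, d(P0,P2) = 42.3043, d(P1,P2) = 2.8636
Closest: P1 and P2

Closest pair: (14.0, -4.7) and (16.6, -3.5), distance = 2.8636


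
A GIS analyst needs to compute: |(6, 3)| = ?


|u| = sqrt(6^2 + 3^2) = sqrt(45) = 6.7082

6.7082


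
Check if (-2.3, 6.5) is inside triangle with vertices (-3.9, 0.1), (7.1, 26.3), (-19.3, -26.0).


Cross products: AB x AP = 28.48, BC x BP = 31.1, CA x CP = 56.8
All same sign? yes

Yes, inside


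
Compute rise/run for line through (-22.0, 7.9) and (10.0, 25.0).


slope = (y2-y1)/(x2-x1) = (25-7.9)/(10-(-22)) = 17.1/32 = 0.5344

0.5344


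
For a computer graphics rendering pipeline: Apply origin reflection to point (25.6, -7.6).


Reflection over origin: (x,y) -> (-x,-y)
(25.6, -7.6) -> (-25.6, 7.6)

(-25.6, 7.6)


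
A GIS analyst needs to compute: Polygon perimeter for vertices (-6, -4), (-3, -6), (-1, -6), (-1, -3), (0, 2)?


Sides: (-6, -4)->(-3, -6): sqrt(13) = 3.605551, (-3, -6)->(-1, -6): sqrt(4) = 2, (-1, -6)->(-1, -3): sqrt(9) = 3, (-1, -3)->(0, 2): sqrt(26) = 5.09902, (0, 2)->(-6, -4): sqrt(72) = 8.485281
Sum = 22.189852
Perimeter = 22.1899

22.1899


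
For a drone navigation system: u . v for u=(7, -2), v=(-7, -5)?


u . v = u_x*v_x + u_y*v_y = 7*(-7) + (-2)*(-5)
= (-49) + 10 = -39

-39


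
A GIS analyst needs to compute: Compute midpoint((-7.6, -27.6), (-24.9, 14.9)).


M = (((-7.6)+(-24.9))/2, ((-27.6)+14.9)/2)
= (-16.25, -6.35)

(-16.25, -6.35)


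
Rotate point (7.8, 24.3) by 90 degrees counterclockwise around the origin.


90° CCW: (x,y) -> (-y, x)
(7.8,24.3) -> (-24.3, 7.8)

(-24.3, 7.8)


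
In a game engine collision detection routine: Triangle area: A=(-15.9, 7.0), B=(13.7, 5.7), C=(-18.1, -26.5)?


Area = |x_A(y_B-y_C) + x_B(y_C-y_A) + x_C(y_A-y_B)|/2
= |(-511.98) + (-458.95) + (-23.53)|/2
= 994.46/2 = 497.23

497.23


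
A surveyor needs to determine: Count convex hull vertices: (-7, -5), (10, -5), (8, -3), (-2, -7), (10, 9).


Convex hull vertices (CCW): (-7, -5), (-2, -7), (10, -5), (10, 9)
Count = 4

4


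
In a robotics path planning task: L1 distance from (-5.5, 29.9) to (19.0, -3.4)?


|(-5.5)-19| + |29.9-(-3.4)| = 24.5 + 33.3 = 57.8

57.8


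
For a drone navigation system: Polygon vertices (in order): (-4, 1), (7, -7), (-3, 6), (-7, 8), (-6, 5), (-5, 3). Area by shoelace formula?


Shoelace sum: ((-4)*(-7) - 7*1) + (7*6 - (-3)*(-7)) + ((-3)*8 - (-7)*6) + ((-7)*5 - (-6)*8) + ((-6)*3 - (-5)*5) + ((-5)*1 - (-4)*3)
= 87
Area = |87|/2 = 43.5

43.5


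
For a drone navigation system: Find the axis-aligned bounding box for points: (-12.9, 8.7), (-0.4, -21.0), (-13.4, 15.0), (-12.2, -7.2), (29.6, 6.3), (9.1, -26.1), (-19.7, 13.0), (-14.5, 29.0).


x range: [-19.7, 29.6]
y range: [-26.1, 29]
Bounding box: (-19.7,-26.1) to (29.6,29)

(-19.7,-26.1) to (29.6,29)


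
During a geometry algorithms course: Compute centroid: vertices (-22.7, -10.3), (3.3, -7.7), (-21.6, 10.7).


Centroid = ((x_A+x_B+x_C)/3, (y_A+y_B+y_C)/3)
= (((-22.7)+3.3+(-21.6))/3, ((-10.3)+(-7.7)+10.7)/3)
= (-13.6667, -2.4333)

(-13.6667, -2.4333)


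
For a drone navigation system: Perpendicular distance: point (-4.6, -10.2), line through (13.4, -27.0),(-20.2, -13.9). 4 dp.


|cross product| = 328.68
|line direction| = sqrt(1300.57) = 36.0634
Distance = 328.68/sqrt(1300.57) = 9.1139

9.1139


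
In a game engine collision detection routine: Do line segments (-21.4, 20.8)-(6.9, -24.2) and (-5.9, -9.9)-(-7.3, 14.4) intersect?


Cross products: d1=333.67, d2=-291.02, d3=-171.31, d4=453.38
d1*d2 < 0 and d3*d4 < 0? yes

Yes, they intersect


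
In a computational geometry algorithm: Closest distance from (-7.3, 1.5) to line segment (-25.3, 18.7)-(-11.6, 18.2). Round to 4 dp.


Project P onto AB: t = 1 (clamped to [0,1])
Closest point on segment: (-11.6, 18.2)
Distance: 17.2447

17.2447


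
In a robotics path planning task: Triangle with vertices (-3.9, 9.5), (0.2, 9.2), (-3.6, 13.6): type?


Side lengths squared: AB^2=16.9, BC^2=33.8, CA^2=16.9
Sorted: [16.9, 16.9, 33.8]
By sides: Isosceles, By angles: Right

Isosceles, Right


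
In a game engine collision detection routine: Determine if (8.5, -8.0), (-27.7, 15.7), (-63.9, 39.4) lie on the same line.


Cross product: ((-27.7)-8.5)*(39.4-(-8)) - (15.7-(-8))*((-63.9)-8.5)
= 0

Yes, collinear


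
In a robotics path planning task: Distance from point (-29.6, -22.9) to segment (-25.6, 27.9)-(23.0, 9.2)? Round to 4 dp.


Project P onto AB: t = 0.2786 (clamped to [0,1])
Closest point on segment: (-12.0583, 22.6895)
Distance: 48.8479

48.8479


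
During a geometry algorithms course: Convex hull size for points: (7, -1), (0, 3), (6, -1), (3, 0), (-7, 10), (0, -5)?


Convex hull vertices (CCW): (-7, 10), (0, -5), (7, -1)
Count = 3

3


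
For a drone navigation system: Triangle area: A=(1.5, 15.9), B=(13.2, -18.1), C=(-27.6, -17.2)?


Area = |x_A(y_B-y_C) + x_B(y_C-y_A) + x_C(y_A-y_B)|/2
= |(-1.35) + (-436.92) + (-938.4)|/2
= 1376.67/2 = 688.335

688.335


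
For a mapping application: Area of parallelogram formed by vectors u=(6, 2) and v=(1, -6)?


|u x v| = |6*(-6) - 2*1|
= |(-36) - 2| = 38

38


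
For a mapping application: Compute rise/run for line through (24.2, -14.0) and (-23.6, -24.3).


slope = (y2-y1)/(x2-x1) = ((-24.3)-(-14))/((-23.6)-24.2) = (-10.3)/(-47.8) = 0.2155

0.2155


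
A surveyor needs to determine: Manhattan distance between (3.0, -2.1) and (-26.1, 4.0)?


|3-(-26.1)| + |(-2.1)-4| = 29.1 + 6.1 = 35.2

35.2


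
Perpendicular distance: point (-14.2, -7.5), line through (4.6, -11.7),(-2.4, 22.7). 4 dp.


|cross product| = 617.32
|line direction| = sqrt(1232.36) = 35.105
Distance = 617.32/sqrt(1232.36) = 17.585

17.585


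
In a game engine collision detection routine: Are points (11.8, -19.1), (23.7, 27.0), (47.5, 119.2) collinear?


Cross product: (23.7-11.8)*(119.2-(-19.1)) - (27-(-19.1))*(47.5-11.8)
= 0

Yes, collinear


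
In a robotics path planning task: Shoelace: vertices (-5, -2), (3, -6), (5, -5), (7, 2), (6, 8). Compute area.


Shoelace sum: ((-5)*(-6) - 3*(-2)) + (3*(-5) - 5*(-6)) + (5*2 - 7*(-5)) + (7*8 - 6*2) + (6*(-2) - (-5)*8)
= 168
Area = |168|/2 = 84

84


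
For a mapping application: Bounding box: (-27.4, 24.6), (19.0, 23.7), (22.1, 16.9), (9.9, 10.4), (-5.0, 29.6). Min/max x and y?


x range: [-27.4, 22.1]
y range: [10.4, 29.6]
Bounding box: (-27.4,10.4) to (22.1,29.6)

(-27.4,10.4) to (22.1,29.6)


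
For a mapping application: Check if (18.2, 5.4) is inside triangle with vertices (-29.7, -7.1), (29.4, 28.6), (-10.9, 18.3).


Cross products: AB x AP = -971.28, BC x BP = 819.6, CA x CP = 981.66
All same sign? no

No, outside


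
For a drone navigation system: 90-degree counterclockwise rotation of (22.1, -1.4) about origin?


90° CCW: (x,y) -> (-y, x)
(22.1,-1.4) -> (1.4, 22.1)

(1.4, 22.1)


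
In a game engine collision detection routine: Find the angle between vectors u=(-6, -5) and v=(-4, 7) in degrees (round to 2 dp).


u.v = -11, |u| = sqrt(61) = 7.8102, |v| = sqrt(65) = 8.0623
cos(theta) = u.v/(|u||v|) = -11/sqrt(3965) = -0.174691
theta = acos(-0.174691) = 100.06 degrees

100.06 degrees


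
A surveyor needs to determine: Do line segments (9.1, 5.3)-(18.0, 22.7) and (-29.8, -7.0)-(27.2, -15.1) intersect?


Cross products: d1=1016.19, d2=2080.08, d3=567.39, d4=-496.5
d1*d2 < 0 and d3*d4 < 0? no

No, they don't intersect


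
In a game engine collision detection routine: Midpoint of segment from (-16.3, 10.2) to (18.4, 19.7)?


M = (((-16.3)+18.4)/2, (10.2+19.7)/2)
= (1.05, 14.95)

(1.05, 14.95)


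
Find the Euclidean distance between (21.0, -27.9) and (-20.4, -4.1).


dx=-41.4, dy=23.8
d^2 = (-41.4)^2 + 23.8^2 = 2280.4
d = sqrt(2280.4) = 47.7535

47.7535


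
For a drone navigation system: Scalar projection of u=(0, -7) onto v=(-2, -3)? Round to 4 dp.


u.v = 21, |v| = sqrt(13) = 3.6056
Scalar projection = u.v / |v| = 21 / sqrt(13) = 5.8244

5.8244
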